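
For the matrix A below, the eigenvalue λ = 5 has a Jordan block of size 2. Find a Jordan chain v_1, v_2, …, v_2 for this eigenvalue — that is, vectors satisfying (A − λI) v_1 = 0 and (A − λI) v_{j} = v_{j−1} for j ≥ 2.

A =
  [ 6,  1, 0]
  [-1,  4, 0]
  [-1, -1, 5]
A Jordan chain for λ = 5 of length 2:
v_1 = (1, -1, -1)ᵀ
v_2 = (1, 0, 0)ᵀ

Let N = A − (5)·I. We want v_2 with N^2 v_2 = 0 but N^1 v_2 ≠ 0; then v_{j-1} := N · v_j for j = 2, …, 2.

Pick v_2 = (1, 0, 0)ᵀ.
Then v_1 = N · v_2 = (1, -1, -1)ᵀ.

Sanity check: (A − (5)·I) v_1 = (0, 0, 0)ᵀ = 0. ✓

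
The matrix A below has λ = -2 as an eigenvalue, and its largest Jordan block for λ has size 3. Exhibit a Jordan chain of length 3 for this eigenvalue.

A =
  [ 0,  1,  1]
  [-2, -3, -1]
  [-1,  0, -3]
A Jordan chain for λ = -2 of length 3:
v_1 = (1, -1, -1)ᵀ
v_2 = (2, -2, -1)ᵀ
v_3 = (1, 0, 0)ᵀ

Let N = A − (-2)·I. We want v_3 with N^3 v_3 = 0 but N^2 v_3 ≠ 0; then v_{j-1} := N · v_j for j = 3, …, 2.

Pick v_3 = (1, 0, 0)ᵀ.
Then v_2 = N · v_3 = (2, -2, -1)ᵀ.
Then v_1 = N · v_2 = (1, -1, -1)ᵀ.

Sanity check: (A − (-2)·I) v_1 = (0, 0, 0)ᵀ = 0. ✓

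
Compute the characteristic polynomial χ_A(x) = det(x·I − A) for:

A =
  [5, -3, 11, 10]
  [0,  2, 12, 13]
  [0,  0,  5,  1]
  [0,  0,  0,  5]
x^4 - 17*x^3 + 105*x^2 - 275*x + 250

Expanding det(x·I − A) (e.g. by cofactor expansion or by noting that A is similar to its Jordan form J, which has the same characteristic polynomial as A) gives
  χ_A(x) = x^4 - 17*x^3 + 105*x^2 - 275*x + 250
which factors as (x - 5)^3*(x - 2). The eigenvalues (with algebraic multiplicities) are λ = 2 with multiplicity 1, λ = 5 with multiplicity 3.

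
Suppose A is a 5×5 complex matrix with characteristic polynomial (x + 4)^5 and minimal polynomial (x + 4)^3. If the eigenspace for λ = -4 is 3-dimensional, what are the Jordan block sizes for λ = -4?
Block sizes for λ = -4: [3, 1, 1]

Step 1 — from the characteristic polynomial, algebraic multiplicity of λ = -4 is 5. From dim ker(A − (-4)·I) = 3, there are exactly 3 Jordan blocks for λ = -4.
Step 2 — from the minimal polynomial, the factor (x + 4)^3 tells us the largest block for λ = -4 has size 3.
Step 3 — with total size 5, 3 blocks, and largest block 3, the block sizes (in nonincreasing order) are [3, 1, 1].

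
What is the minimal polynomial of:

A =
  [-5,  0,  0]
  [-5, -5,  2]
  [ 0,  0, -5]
x^2 + 10*x + 25

The characteristic polynomial is χ_A(x) = (x + 5)^3, so the eigenvalues are known. The minimal polynomial is
  m_A(x) = Π_λ (x − λ)^{k_λ}
where k_λ is the size of the *largest* Jordan block for λ (equivalently, the smallest k with (A − λI)^k v = 0 for every generalised eigenvector v of λ).

  λ = -5: largest Jordan block has size 2, contributing (x + 5)^2

So m_A(x) = (x + 5)^2 = x^2 + 10*x + 25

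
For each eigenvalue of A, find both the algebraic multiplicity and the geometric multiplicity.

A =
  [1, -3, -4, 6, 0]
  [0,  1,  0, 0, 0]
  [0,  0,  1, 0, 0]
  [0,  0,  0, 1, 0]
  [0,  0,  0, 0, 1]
λ = 1: alg = 5, geom = 4

Step 1 — factor the characteristic polynomial to read off the algebraic multiplicities:
  χ_A(x) = (x - 1)^5

Step 2 — compute geometric multiplicities via the rank-nullity identity g(λ) = n − rank(A − λI):
  rank(A − (1)·I) = 1, so dim ker(A − (1)·I) = n − 1 = 4

Summary:
  λ = 1: algebraic multiplicity = 5, geometric multiplicity = 4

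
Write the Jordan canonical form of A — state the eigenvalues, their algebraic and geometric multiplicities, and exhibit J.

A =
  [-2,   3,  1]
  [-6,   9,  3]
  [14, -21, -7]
J_2(0) ⊕ J_1(0)

The characteristic polynomial is
  det(x·I − A) = x^3

Eigenvalues and multiplicities (the geometric multiplicity of λ is n − rank(A − λI), which equals the number of Jordan blocks for λ):
  λ = 0: algebraic multiplicity = 3, geometric multiplicity = 2

Determining the block sizes for each eigenvalue:
  λ = 0: 2 blocks summing to 3 forces exactly one block of size 2 and the rest size 1 → block sizes [2, 1]

Assembling the blocks gives a Jordan form
J =
  [0, 1, 0]
  [0, 0, 0]
  [0, 0, 0]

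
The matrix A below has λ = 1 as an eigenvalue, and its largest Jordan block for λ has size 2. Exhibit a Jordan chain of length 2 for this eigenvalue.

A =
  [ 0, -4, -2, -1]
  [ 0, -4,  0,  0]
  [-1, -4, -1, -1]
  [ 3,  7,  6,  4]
A Jordan chain for λ = 1 of length 2:
v_1 = (-1, 0, -1, 3)ᵀ
v_2 = (1, 0, 0, 0)ᵀ

Let N = A − (1)·I. We want v_2 with N^2 v_2 = 0 but N^1 v_2 ≠ 0; then v_{j-1} := N · v_j for j = 2, …, 2.

Pick v_2 = (1, 0, 0, 0)ᵀ.
Then v_1 = N · v_2 = (-1, 0, -1, 3)ᵀ.

Sanity check: (A − (1)·I) v_1 = (0, 0, 0, 0)ᵀ = 0. ✓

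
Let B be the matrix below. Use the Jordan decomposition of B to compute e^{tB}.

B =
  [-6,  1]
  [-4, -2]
e^{tB} =
  [-2*t*exp(-4*t) + exp(-4*t), t*exp(-4*t)]
  [-4*t*exp(-4*t), 2*t*exp(-4*t) + exp(-4*t)]

Strategy: write B = P · J · P⁻¹ where J is a Jordan canonical form, so e^{tB} = P · e^{tJ} · P⁻¹, and e^{tJ} can be computed block-by-block.

B has Jordan form
J =
  [-4,  1]
  [ 0, -4]
(up to reordering of blocks).

Per-block formulas:
  For a 2×2 Jordan block J_2(-4): exp(t · J_2(-4)) = e^(-4t)·(I + t·N), where N is the 2×2 nilpotent shift.

After assembling e^{tJ} and conjugating by P, we get:

e^{tB} =
  [-2*t*exp(-4*t) + exp(-4*t), t*exp(-4*t)]
  [-4*t*exp(-4*t), 2*t*exp(-4*t) + exp(-4*t)]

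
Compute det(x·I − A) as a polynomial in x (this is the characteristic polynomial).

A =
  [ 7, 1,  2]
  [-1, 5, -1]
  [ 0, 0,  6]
x^3 - 18*x^2 + 108*x - 216

Expanding det(x·I − A) (e.g. by cofactor expansion or by noting that A is similar to its Jordan form J, which has the same characteristic polynomial as A) gives
  χ_A(x) = x^3 - 18*x^2 + 108*x - 216
which factors as (x - 6)^3. The eigenvalues (with algebraic multiplicities) are λ = 6 with multiplicity 3.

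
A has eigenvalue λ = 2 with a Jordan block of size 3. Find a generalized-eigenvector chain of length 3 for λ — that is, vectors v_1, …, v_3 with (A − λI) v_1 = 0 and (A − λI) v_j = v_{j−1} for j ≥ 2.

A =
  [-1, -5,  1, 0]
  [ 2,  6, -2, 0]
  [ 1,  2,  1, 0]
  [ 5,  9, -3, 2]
A Jordan chain for λ = 2 of length 3:
v_1 = (-3, 2, 1, 5)ᵀ
v_2 = (-5, 4, 2, 9)ᵀ
v_3 = (0, 1, 0, 0)ᵀ

Let N = A − (2)·I. We want v_3 with N^3 v_3 = 0 but N^2 v_3 ≠ 0; then v_{j-1} := N · v_j for j = 3, …, 2.

Pick v_3 = (0, 1, 0, 0)ᵀ.
Then v_2 = N · v_3 = (-5, 4, 2, 9)ᵀ.
Then v_1 = N · v_2 = (-3, 2, 1, 5)ᵀ.

Sanity check: (A − (2)·I) v_1 = (0, 0, 0, 0)ᵀ = 0. ✓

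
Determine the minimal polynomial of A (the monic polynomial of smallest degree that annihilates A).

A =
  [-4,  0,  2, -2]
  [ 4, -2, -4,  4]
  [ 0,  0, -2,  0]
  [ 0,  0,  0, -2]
x^2 + 6*x + 8

The characteristic polynomial is χ_A(x) = (x + 2)^3*(x + 4), so the eigenvalues are known. The minimal polynomial is
  m_A(x) = Π_λ (x − λ)^{k_λ}
where k_λ is the size of the *largest* Jordan block for λ (equivalently, the smallest k with (A − λI)^k v = 0 for every generalised eigenvector v of λ).

  λ = -4: largest Jordan block has size 1, contributing (x + 4)
  λ = -2: largest Jordan block has size 1, contributing (x + 2)

So m_A(x) = (x + 2)*(x + 4) = x^2 + 6*x + 8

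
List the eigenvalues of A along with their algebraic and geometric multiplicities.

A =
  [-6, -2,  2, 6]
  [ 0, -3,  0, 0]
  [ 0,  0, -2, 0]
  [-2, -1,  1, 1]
λ = -3: alg = 2, geom = 1; λ = -2: alg = 2, geom = 2

Step 1 — factor the characteristic polynomial to read off the algebraic multiplicities:
  χ_A(x) = (x + 2)^2*(x + 3)^2

Step 2 — compute geometric multiplicities via the rank-nullity identity g(λ) = n − rank(A − λI):
  rank(A − (-3)·I) = 3, so dim ker(A − (-3)·I) = n − 3 = 1
  rank(A − (-2)·I) = 2, so dim ker(A − (-2)·I) = n − 2 = 2

Summary:
  λ = -3: algebraic multiplicity = 2, geometric multiplicity = 1
  λ = -2: algebraic multiplicity = 2, geometric multiplicity = 2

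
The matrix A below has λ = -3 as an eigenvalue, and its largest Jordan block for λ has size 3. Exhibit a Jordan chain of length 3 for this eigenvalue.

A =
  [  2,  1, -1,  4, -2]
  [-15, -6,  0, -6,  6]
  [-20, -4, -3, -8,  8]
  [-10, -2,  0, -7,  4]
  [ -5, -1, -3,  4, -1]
A Jordan chain for λ = -3 of length 3:
v_1 = (1, -3, -4, -2, -1)ᵀ
v_2 = (-1, 0, 0, 0, -3)ᵀ
v_3 = (0, 0, 1, 0, 0)ᵀ

Let N = A − (-3)·I. We want v_3 with N^3 v_3 = 0 but N^2 v_3 ≠ 0; then v_{j-1} := N · v_j for j = 3, …, 2.

Pick v_3 = (0, 0, 1, 0, 0)ᵀ.
Then v_2 = N · v_3 = (-1, 0, 0, 0, -3)ᵀ.
Then v_1 = N · v_2 = (1, -3, -4, -2, -1)ᵀ.

Sanity check: (A − (-3)·I) v_1 = (0, 0, 0, 0, 0)ᵀ = 0. ✓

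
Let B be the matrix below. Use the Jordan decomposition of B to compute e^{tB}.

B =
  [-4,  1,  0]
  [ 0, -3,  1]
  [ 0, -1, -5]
e^{tB} =
  [exp(-4*t), t^2*exp(-4*t)/2 + t*exp(-4*t), t^2*exp(-4*t)/2]
  [0, t*exp(-4*t) + exp(-4*t), t*exp(-4*t)]
  [0, -t*exp(-4*t), -t*exp(-4*t) + exp(-4*t)]

Strategy: write B = P · J · P⁻¹ where J is a Jordan canonical form, so e^{tB} = P · e^{tJ} · P⁻¹, and e^{tJ} can be computed block-by-block.

B has Jordan form
J =
  [-4,  1,  0]
  [ 0, -4,  1]
  [ 0,  0, -4]
(up to reordering of blocks).

Per-block formulas:
  For a 3×3 Jordan block J_3(-4): exp(t · J_3(-4)) = e^(-4t)·(I + t·N + (t^2/2)·N^2), where N is the 3×3 nilpotent shift.

After assembling e^{tJ} and conjugating by P, we get:

e^{tB} =
  [exp(-4*t), t^2*exp(-4*t)/2 + t*exp(-4*t), t^2*exp(-4*t)/2]
  [0, t*exp(-4*t) + exp(-4*t), t*exp(-4*t)]
  [0, -t*exp(-4*t), -t*exp(-4*t) + exp(-4*t)]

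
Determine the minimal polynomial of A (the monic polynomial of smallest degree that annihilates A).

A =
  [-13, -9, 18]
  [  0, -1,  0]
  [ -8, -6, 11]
x^2 + 2*x + 1

The characteristic polynomial is χ_A(x) = (x + 1)^3, so the eigenvalues are known. The minimal polynomial is
  m_A(x) = Π_λ (x − λ)^{k_λ}
where k_λ is the size of the *largest* Jordan block for λ (equivalently, the smallest k with (A − λI)^k v = 0 for every generalised eigenvector v of λ).

  λ = -1: largest Jordan block has size 2, contributing (x + 1)^2

So m_A(x) = (x + 1)^2 = x^2 + 2*x + 1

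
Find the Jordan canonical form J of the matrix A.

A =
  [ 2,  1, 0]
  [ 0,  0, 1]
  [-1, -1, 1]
J_3(1)

The characteristic polynomial is
  det(x·I − A) = x^3 - 3*x^2 + 3*x - 1 = (x - 1)^3

Eigenvalues and multiplicities (the geometric multiplicity of λ is n − rank(A − λI), which equals the number of Jordan blocks for λ):
  λ = 1: algebraic multiplicity = 3, geometric multiplicity = 1

Determining the block sizes for each eigenvalue:
  λ = 1: one block (gm = 1), so the single block has size am = 3 → block sizes [3]

Assembling the blocks gives a Jordan form
J =
  [1, 1, 0]
  [0, 1, 1]
  [0, 0, 1]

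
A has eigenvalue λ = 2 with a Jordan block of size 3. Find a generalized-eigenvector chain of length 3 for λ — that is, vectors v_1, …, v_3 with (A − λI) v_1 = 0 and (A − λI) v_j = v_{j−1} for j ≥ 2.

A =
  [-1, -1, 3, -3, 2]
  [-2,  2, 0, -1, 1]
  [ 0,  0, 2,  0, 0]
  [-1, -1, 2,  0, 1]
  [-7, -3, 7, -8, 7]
A Jordan chain for λ = 2 of length 3:
v_1 = (-1, -1, 0, 0, -2)ᵀ
v_2 = (3, 0, 0, 2, 7)ᵀ
v_3 = (0, 0, 1, 0, 0)ᵀ

Let N = A − (2)·I. We want v_3 with N^3 v_3 = 0 but N^2 v_3 ≠ 0; then v_{j-1} := N · v_j for j = 3, …, 2.

Pick v_3 = (0, 0, 1, 0, 0)ᵀ.
Then v_2 = N · v_3 = (3, 0, 0, 2, 7)ᵀ.
Then v_1 = N · v_2 = (-1, -1, 0, 0, -2)ᵀ.

Sanity check: (A − (2)·I) v_1 = (0, 0, 0, 0, 0)ᵀ = 0. ✓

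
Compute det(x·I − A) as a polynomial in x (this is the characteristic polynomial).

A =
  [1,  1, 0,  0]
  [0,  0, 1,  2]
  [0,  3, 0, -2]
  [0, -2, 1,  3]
x^4 - 4*x^3 + 6*x^2 - 4*x + 1

Expanding det(x·I − A) (e.g. by cofactor expansion or by noting that A is similar to its Jordan form J, which has the same characteristic polynomial as A) gives
  χ_A(x) = x^4 - 4*x^3 + 6*x^2 - 4*x + 1
which factors as (x - 1)^4. The eigenvalues (with algebraic multiplicities) are λ = 1 with multiplicity 4.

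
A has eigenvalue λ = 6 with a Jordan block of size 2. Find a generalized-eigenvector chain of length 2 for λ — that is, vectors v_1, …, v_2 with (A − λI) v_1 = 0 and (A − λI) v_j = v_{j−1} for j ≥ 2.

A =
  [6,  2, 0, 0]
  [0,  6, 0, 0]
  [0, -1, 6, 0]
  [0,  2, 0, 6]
A Jordan chain for λ = 6 of length 2:
v_1 = (2, 0, -1, 2)ᵀ
v_2 = (0, 1, 0, 0)ᵀ

Let N = A − (6)·I. We want v_2 with N^2 v_2 = 0 but N^1 v_2 ≠ 0; then v_{j-1} := N · v_j for j = 2, …, 2.

Pick v_2 = (0, 1, 0, 0)ᵀ.
Then v_1 = N · v_2 = (2, 0, -1, 2)ᵀ.

Sanity check: (A − (6)·I) v_1 = (0, 0, 0, 0)ᵀ = 0. ✓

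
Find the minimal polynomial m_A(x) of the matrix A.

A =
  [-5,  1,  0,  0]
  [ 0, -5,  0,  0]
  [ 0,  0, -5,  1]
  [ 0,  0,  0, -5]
x^2 + 10*x + 25

The characteristic polynomial is χ_A(x) = (x + 5)^4, so the eigenvalues are known. The minimal polynomial is
  m_A(x) = Π_λ (x − λ)^{k_λ}
where k_λ is the size of the *largest* Jordan block for λ (equivalently, the smallest k with (A − λI)^k v = 0 for every generalised eigenvector v of λ).

  λ = -5: largest Jordan block has size 2, contributing (x + 5)^2

So m_A(x) = (x + 5)^2 = x^2 + 10*x + 25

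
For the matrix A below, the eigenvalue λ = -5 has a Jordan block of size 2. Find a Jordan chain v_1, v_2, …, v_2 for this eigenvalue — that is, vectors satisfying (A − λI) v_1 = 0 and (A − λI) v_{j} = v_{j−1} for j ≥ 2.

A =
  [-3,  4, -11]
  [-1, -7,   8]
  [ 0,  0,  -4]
A Jordan chain for λ = -5 of length 2:
v_1 = (2, -1, 0)ᵀ
v_2 = (1, 0, 0)ᵀ

Let N = A − (-5)·I. We want v_2 with N^2 v_2 = 0 but N^1 v_2 ≠ 0; then v_{j-1} := N · v_j for j = 2, …, 2.

Pick v_2 = (1, 0, 0)ᵀ.
Then v_1 = N · v_2 = (2, -1, 0)ᵀ.

Sanity check: (A − (-5)·I) v_1 = (0, 0, 0)ᵀ = 0. ✓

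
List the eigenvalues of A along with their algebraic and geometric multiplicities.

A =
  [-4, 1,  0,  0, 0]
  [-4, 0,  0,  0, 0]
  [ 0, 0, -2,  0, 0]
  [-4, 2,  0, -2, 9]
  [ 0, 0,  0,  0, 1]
λ = -2: alg = 4, geom = 3; λ = 1: alg = 1, geom = 1

Step 1 — factor the characteristic polynomial to read off the algebraic multiplicities:
  χ_A(x) = (x - 1)*(x + 2)^4

Step 2 — compute geometric multiplicities via the rank-nullity identity g(λ) = n − rank(A − λI):
  rank(A − (-2)·I) = 2, so dim ker(A − (-2)·I) = n − 2 = 3
  rank(A − (1)·I) = 4, so dim ker(A − (1)·I) = n − 4 = 1

Summary:
  λ = -2: algebraic multiplicity = 4, geometric multiplicity = 3
  λ = 1: algebraic multiplicity = 1, geometric multiplicity = 1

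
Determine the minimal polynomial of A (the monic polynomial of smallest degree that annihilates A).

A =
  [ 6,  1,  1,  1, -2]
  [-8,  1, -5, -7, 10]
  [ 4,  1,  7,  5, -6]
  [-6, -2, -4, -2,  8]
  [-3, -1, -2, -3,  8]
x^2 - 8*x + 16

The characteristic polynomial is χ_A(x) = (x - 4)^5, so the eigenvalues are known. The minimal polynomial is
  m_A(x) = Π_λ (x − λ)^{k_λ}
where k_λ is the size of the *largest* Jordan block for λ (equivalently, the smallest k with (A − λI)^k v = 0 for every generalised eigenvector v of λ).

  λ = 4: largest Jordan block has size 2, contributing (x − 4)^2

So m_A(x) = (x - 4)^2 = x^2 - 8*x + 16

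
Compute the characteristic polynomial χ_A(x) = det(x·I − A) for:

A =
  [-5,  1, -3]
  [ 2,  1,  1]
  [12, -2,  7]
x^3 - 3*x^2 + 3*x - 1

Expanding det(x·I − A) (e.g. by cofactor expansion or by noting that A is similar to its Jordan form J, which has the same characteristic polynomial as A) gives
  χ_A(x) = x^3 - 3*x^2 + 3*x - 1
which factors as (x - 1)^3. The eigenvalues (with algebraic multiplicities) are λ = 1 with multiplicity 3.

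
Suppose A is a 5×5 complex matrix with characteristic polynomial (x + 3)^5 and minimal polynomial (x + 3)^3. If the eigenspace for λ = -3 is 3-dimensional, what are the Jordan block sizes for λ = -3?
Block sizes for λ = -3: [3, 1, 1]

Step 1 — from the characteristic polynomial, algebraic multiplicity of λ = -3 is 5. From dim ker(A − (-3)·I) = 3, there are exactly 3 Jordan blocks for λ = -3.
Step 2 — from the minimal polynomial, the factor (x + 3)^3 tells us the largest block for λ = -3 has size 3.
Step 3 — with total size 5, 3 blocks, and largest block 3, the block sizes (in nonincreasing order) are [3, 1, 1].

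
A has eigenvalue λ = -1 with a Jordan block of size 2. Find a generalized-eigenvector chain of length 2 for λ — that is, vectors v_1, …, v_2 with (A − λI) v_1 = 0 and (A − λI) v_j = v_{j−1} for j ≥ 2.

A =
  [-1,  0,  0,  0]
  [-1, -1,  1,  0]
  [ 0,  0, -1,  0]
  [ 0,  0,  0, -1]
A Jordan chain for λ = -1 of length 2:
v_1 = (0, -1, 0, 0)ᵀ
v_2 = (1, 0, 0, 0)ᵀ

Let N = A − (-1)·I. We want v_2 with N^2 v_2 = 0 but N^1 v_2 ≠ 0; then v_{j-1} := N · v_j for j = 2, …, 2.

Pick v_2 = (1, 0, 0, 0)ᵀ.
Then v_1 = N · v_2 = (0, -1, 0, 0)ᵀ.

Sanity check: (A − (-1)·I) v_1 = (0, 0, 0, 0)ᵀ = 0. ✓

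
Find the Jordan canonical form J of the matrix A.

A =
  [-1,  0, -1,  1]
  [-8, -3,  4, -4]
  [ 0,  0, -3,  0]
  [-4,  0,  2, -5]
J_2(-3) ⊕ J_1(-3) ⊕ J_1(-3)

The characteristic polynomial is
  det(x·I − A) = x^4 + 12*x^3 + 54*x^2 + 108*x + 81 = (x + 3)^4

Eigenvalues and multiplicities (the geometric multiplicity of λ is n − rank(A − λI), which equals the number of Jordan blocks for λ):
  λ = -3: algebraic multiplicity = 4, geometric multiplicity = 3

Determining the block sizes for each eigenvalue:
  λ = -3: 3 blocks summing to 4 forces exactly one block of size 2 and the rest size 1 → block sizes [2, 1, 1]

Assembling the blocks gives a Jordan form
J =
  [-3,  1,  0,  0]
  [ 0, -3,  0,  0]
  [ 0,  0, -3,  0]
  [ 0,  0,  0, -3]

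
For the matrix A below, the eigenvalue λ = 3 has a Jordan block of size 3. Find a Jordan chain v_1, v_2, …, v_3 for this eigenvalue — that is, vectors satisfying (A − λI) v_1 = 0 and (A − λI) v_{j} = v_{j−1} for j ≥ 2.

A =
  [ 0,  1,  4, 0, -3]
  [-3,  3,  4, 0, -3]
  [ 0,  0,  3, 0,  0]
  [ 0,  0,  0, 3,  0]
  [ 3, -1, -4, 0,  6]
A Jordan chain for λ = 3 of length 3:
v_1 = (-3, 0, 0, 0, 3)ᵀ
v_2 = (-3, -3, 0, 0, 3)ᵀ
v_3 = (1, 0, 0, 0, 0)ᵀ

Let N = A − (3)·I. We want v_3 with N^3 v_3 = 0 but N^2 v_3 ≠ 0; then v_{j-1} := N · v_j for j = 3, …, 2.

Pick v_3 = (1, 0, 0, 0, 0)ᵀ.
Then v_2 = N · v_3 = (-3, -3, 0, 0, 3)ᵀ.
Then v_1 = N · v_2 = (-3, 0, 0, 0, 3)ᵀ.

Sanity check: (A − (3)·I) v_1 = (0, 0, 0, 0, 0)ᵀ = 0. ✓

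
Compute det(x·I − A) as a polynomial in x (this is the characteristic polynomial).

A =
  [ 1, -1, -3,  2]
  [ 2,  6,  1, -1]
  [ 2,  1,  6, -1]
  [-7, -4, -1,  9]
x^4 - 22*x^3 + 181*x^2 - 660*x + 900

Expanding det(x·I − A) (e.g. by cofactor expansion or by noting that A is similar to its Jordan form J, which has the same characteristic polynomial as A) gives
  χ_A(x) = x^4 - 22*x^3 + 181*x^2 - 660*x + 900
which factors as (x - 6)^2*(x - 5)^2. The eigenvalues (with algebraic multiplicities) are λ = 5 with multiplicity 2, λ = 6 with multiplicity 2.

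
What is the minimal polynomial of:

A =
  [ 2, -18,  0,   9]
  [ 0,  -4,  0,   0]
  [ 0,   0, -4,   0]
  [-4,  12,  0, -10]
x^2 + 8*x + 16

The characteristic polynomial is χ_A(x) = (x + 4)^4, so the eigenvalues are known. The minimal polynomial is
  m_A(x) = Π_λ (x − λ)^{k_λ}
where k_λ is the size of the *largest* Jordan block for λ (equivalently, the smallest k with (A − λI)^k v = 0 for every generalised eigenvector v of λ).

  λ = -4: largest Jordan block has size 2, contributing (x + 4)^2

So m_A(x) = (x + 4)^2 = x^2 + 8*x + 16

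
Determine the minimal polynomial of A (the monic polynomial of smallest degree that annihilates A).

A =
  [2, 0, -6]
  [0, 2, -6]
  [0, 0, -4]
x^2 + 2*x - 8

The characteristic polynomial is χ_A(x) = (x - 2)^2*(x + 4), so the eigenvalues are known. The minimal polynomial is
  m_A(x) = Π_λ (x − λ)^{k_λ}
where k_λ is the size of the *largest* Jordan block for λ (equivalently, the smallest k with (A − λI)^k v = 0 for every generalised eigenvector v of λ).

  λ = -4: largest Jordan block has size 1, contributing (x + 4)
  λ = 2: largest Jordan block has size 1, contributing (x − 2)

So m_A(x) = (x - 2)*(x + 4) = x^2 + 2*x - 8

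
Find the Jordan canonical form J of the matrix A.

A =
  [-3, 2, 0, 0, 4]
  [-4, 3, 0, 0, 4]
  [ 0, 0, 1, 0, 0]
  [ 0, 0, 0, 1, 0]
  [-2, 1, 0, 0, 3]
J_2(1) ⊕ J_1(1) ⊕ J_1(1) ⊕ J_1(1)

The characteristic polynomial is
  det(x·I − A) = x^5 - 5*x^4 + 10*x^3 - 10*x^2 + 5*x - 1 = (x - 1)^5

Eigenvalues and multiplicities (the geometric multiplicity of λ is n − rank(A − λI), which equals the number of Jordan blocks for λ):
  λ = 1: algebraic multiplicity = 5, geometric multiplicity = 4

Determining the block sizes for each eigenvalue:
  λ = 1: 4 blocks summing to 5 forces exactly one block of size 2 and the rest size 1 → block sizes [2, 1, 1, 1]

Assembling the blocks gives a Jordan form
J =
  [1, 1, 0, 0, 0]
  [0, 1, 0, 0, 0]
  [0, 0, 1, 0, 0]
  [0, 0, 0, 1, 0]
  [0, 0, 0, 0, 1]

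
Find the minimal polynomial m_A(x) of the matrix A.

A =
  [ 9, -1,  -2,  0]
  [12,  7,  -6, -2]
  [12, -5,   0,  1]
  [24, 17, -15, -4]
x^2 - 6*x + 9

The characteristic polynomial is χ_A(x) = (x - 3)^4, so the eigenvalues are known. The minimal polynomial is
  m_A(x) = Π_λ (x − λ)^{k_λ}
where k_λ is the size of the *largest* Jordan block for λ (equivalently, the smallest k with (A − λI)^k v = 0 for every generalised eigenvector v of λ).

  λ = 3: largest Jordan block has size 2, contributing (x − 3)^2

So m_A(x) = (x - 3)^2 = x^2 - 6*x + 9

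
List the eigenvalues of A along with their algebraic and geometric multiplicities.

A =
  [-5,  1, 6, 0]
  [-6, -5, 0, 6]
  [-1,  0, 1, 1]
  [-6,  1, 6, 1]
λ = -5: alg = 2, geom = 1; λ = 1: alg = 2, geom = 1

Step 1 — factor the characteristic polynomial to read off the algebraic multiplicities:
  χ_A(x) = (x - 1)^2*(x + 5)^2

Step 2 — compute geometric multiplicities via the rank-nullity identity g(λ) = n − rank(A − λI):
  rank(A − (-5)·I) = 3, so dim ker(A − (-5)·I) = n − 3 = 1
  rank(A − (1)·I) = 3, so dim ker(A − (1)·I) = n − 3 = 1

Summary:
  λ = -5: algebraic multiplicity = 2, geometric multiplicity = 1
  λ = 1: algebraic multiplicity = 2, geometric multiplicity = 1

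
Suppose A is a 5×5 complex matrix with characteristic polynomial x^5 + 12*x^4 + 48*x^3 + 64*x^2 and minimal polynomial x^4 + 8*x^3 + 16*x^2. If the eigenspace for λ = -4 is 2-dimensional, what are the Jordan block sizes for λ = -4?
Block sizes for λ = -4: [2, 1]

Step 1 — from the characteristic polynomial, algebraic multiplicity of λ = -4 is 3. From dim ker(A − (-4)·I) = 2, there are exactly 2 Jordan blocks for λ = -4.
Step 2 — from the minimal polynomial, the factor (x + 4)^2 tells us the largest block for λ = -4 has size 2.
Step 3 — with total size 3, 2 blocks, and largest block 2, the block sizes (in nonincreasing order) are [2, 1].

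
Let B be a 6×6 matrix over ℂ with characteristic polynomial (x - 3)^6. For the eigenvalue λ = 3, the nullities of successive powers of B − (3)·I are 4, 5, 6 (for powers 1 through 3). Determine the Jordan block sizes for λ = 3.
Block sizes for λ = 3: [3, 1, 1, 1]

From the dimensions of kernels of powers, the number of Jordan blocks of size at least j is d_j − d_{j−1} where d_j = dim ker(N^j) (with d_0 = 0). Computing the differences gives [4, 1, 1].
The number of blocks of size exactly k is (#blocks of size ≥ k) − (#blocks of size ≥ k + 1), so the partition is: 3 block(s) of size 1, 1 block(s) of size 3.
In nonincreasing order the block sizes are [3, 1, 1, 1].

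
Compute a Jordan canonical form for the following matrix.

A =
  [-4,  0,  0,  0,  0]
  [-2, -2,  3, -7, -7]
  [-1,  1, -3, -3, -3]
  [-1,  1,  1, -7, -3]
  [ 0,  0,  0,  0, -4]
J_3(-4) ⊕ J_1(-4) ⊕ J_1(-4)

The characteristic polynomial is
  det(x·I − A) = x^5 + 20*x^4 + 160*x^3 + 640*x^2 + 1280*x + 1024 = (x + 4)^5

Eigenvalues and multiplicities (the geometric multiplicity of λ is n − rank(A − λI), which equals the number of Jordan blocks for λ):
  λ = -4: algebraic multiplicity = 5, geometric multiplicity = 3

Determining the block sizes for each eigenvalue:
  λ = -4: with am = 5 and gm = 3, the partition is not yet determined (e.g. several partitions of 5 into 3 parts exist). Let N = A − (-4)·I. Computing rank(N^1) = 2, rank(N^2) = 1, rank(N^3) = 0; the number of blocks of size ≥ j is rank(N^{j−1}) − rank(N^j), giving [3, 1, 1]. So we have 1 block(s) of size 3, 2 block(s) of size 1 → block sizes [3, 1, 1]

Assembling the blocks gives a Jordan form
J =
  [-4,  1,  0,  0,  0]
  [ 0, -4,  1,  0,  0]
  [ 0,  0, -4,  0,  0]
  [ 0,  0,  0, -4,  0]
  [ 0,  0,  0,  0, -4]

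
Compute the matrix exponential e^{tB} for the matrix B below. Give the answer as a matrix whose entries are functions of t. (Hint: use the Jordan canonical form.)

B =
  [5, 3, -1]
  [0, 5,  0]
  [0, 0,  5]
e^{tB} =
  [exp(5*t), 3*t*exp(5*t), -t*exp(5*t)]
  [0, exp(5*t), 0]
  [0, 0, exp(5*t)]

Strategy: write B = P · J · P⁻¹ where J is a Jordan canonical form, so e^{tB} = P · e^{tJ} · P⁻¹, and e^{tJ} can be computed block-by-block.

B has Jordan form
J =
  [5, 1, 0]
  [0, 5, 0]
  [0, 0, 5]
(up to reordering of blocks).

Per-block formulas:
  For a 1×1 block at λ = 5: exp(t · [5]) = [e^(5t)].
  For a 2×2 Jordan block J_2(5): exp(t · J_2(5)) = e^(5t)·(I + t·N), where N is the 2×2 nilpotent shift.

After assembling e^{tJ} and conjugating by P, we get:

e^{tB} =
  [exp(5*t), 3*t*exp(5*t), -t*exp(5*t)]
  [0, exp(5*t), 0]
  [0, 0, exp(5*t)]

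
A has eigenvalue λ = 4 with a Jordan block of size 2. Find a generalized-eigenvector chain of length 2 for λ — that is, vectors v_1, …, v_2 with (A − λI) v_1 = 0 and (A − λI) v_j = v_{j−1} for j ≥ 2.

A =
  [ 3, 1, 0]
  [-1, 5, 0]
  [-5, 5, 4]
A Jordan chain for λ = 4 of length 2:
v_1 = (-1, -1, -5)ᵀ
v_2 = (1, 0, 0)ᵀ

Let N = A − (4)·I. We want v_2 with N^2 v_2 = 0 but N^1 v_2 ≠ 0; then v_{j-1} := N · v_j for j = 2, …, 2.

Pick v_2 = (1, 0, 0)ᵀ.
Then v_1 = N · v_2 = (-1, -1, -5)ᵀ.

Sanity check: (A − (4)·I) v_1 = (0, 0, 0)ᵀ = 0. ✓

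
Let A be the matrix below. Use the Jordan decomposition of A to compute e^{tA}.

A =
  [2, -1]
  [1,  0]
e^{tA} =
  [t*exp(t) + exp(t), -t*exp(t)]
  [t*exp(t), -t*exp(t) + exp(t)]

Strategy: write A = P · J · P⁻¹ where J is a Jordan canonical form, so e^{tA} = P · e^{tJ} · P⁻¹, and e^{tJ} can be computed block-by-block.

A has Jordan form
J =
  [1, 1]
  [0, 1]
(up to reordering of blocks).

Per-block formulas:
  For a 2×2 Jordan block J_2(1): exp(t · J_2(1)) = e^(1t)·(I + t·N), where N is the 2×2 nilpotent shift.

After assembling e^{tJ} and conjugating by P, we get:

e^{tA} =
  [t*exp(t) + exp(t), -t*exp(t)]
  [t*exp(t), -t*exp(t) + exp(t)]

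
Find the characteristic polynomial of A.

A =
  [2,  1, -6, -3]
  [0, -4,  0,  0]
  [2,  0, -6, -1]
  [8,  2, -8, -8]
x^4 + 16*x^3 + 96*x^2 + 256*x + 256

Expanding det(x·I − A) (e.g. by cofactor expansion or by noting that A is similar to its Jordan form J, which has the same characteristic polynomial as A) gives
  χ_A(x) = x^4 + 16*x^3 + 96*x^2 + 256*x + 256
which factors as (x + 4)^4. The eigenvalues (with algebraic multiplicities) are λ = -4 with multiplicity 4.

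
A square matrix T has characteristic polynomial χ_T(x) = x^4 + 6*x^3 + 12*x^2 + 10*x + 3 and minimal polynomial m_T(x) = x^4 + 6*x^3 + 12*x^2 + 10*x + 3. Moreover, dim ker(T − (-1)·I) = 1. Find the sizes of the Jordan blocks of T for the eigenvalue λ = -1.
Block sizes for λ = -1: [3]

Step 1 — from the characteristic polynomial, algebraic multiplicity of λ = -1 is 3. From dim ker(T − (-1)·I) = 1, there are exactly 1 Jordan blocks for λ = -1.
Step 2 — from the minimal polynomial, the factor (x + 1)^3 tells us the largest block for λ = -1 has size 3.
Step 3 — with total size 3, 1 blocks, and largest block 3, the block sizes (in nonincreasing order) are [3].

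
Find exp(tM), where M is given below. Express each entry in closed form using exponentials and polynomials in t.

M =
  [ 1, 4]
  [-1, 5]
e^{tM} =
  [-2*t*exp(3*t) + exp(3*t), 4*t*exp(3*t)]
  [-t*exp(3*t), 2*t*exp(3*t) + exp(3*t)]

Strategy: write M = P · J · P⁻¹ where J is a Jordan canonical form, so e^{tM} = P · e^{tJ} · P⁻¹, and e^{tJ} can be computed block-by-block.

M has Jordan form
J =
  [3, 1]
  [0, 3]
(up to reordering of blocks).

Per-block formulas:
  For a 2×2 Jordan block J_2(3): exp(t · J_2(3)) = e^(3t)·(I + t·N), where N is the 2×2 nilpotent shift.

After assembling e^{tJ} and conjugating by P, we get:

e^{tM} =
  [-2*t*exp(3*t) + exp(3*t), 4*t*exp(3*t)]
  [-t*exp(3*t), 2*t*exp(3*t) + exp(3*t)]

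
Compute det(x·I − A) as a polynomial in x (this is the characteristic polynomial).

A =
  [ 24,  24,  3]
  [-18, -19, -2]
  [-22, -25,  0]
x^3 - 5*x^2 - 8*x + 48

Expanding det(x·I − A) (e.g. by cofactor expansion or by noting that A is similar to its Jordan form J, which has the same characteristic polynomial as A) gives
  χ_A(x) = x^3 - 5*x^2 - 8*x + 48
which factors as (x - 4)^2*(x + 3). The eigenvalues (with algebraic multiplicities) are λ = -3 with multiplicity 1, λ = 4 with multiplicity 2.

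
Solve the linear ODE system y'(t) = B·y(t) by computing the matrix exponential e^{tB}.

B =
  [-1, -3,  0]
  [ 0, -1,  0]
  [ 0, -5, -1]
e^{tB} =
  [exp(-t), -3*t*exp(-t), 0]
  [0, exp(-t), 0]
  [0, -5*t*exp(-t), exp(-t)]

Strategy: write B = P · J · P⁻¹ where J is a Jordan canonical form, so e^{tB} = P · e^{tJ} · P⁻¹, and e^{tJ} can be computed block-by-block.

B has Jordan form
J =
  [-1,  1,  0]
  [ 0, -1,  0]
  [ 0,  0, -1]
(up to reordering of blocks).

Per-block formulas:
  For a 2×2 Jordan block J_2(-1): exp(t · J_2(-1)) = e^(-1t)·(I + t·N), where N is the 2×2 nilpotent shift.
  For a 1×1 block at λ = -1: exp(t · [-1]) = [e^(-1t)].

After assembling e^{tJ} and conjugating by P, we get:

e^{tB} =
  [exp(-t), -3*t*exp(-t), 0]
  [0, exp(-t), 0]
  [0, -5*t*exp(-t), exp(-t)]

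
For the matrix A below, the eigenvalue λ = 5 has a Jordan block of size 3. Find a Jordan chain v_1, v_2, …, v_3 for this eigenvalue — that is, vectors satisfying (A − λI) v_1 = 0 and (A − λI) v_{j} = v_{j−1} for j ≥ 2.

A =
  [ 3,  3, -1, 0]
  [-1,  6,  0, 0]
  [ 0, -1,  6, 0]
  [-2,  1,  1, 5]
A Jordan chain for λ = 5 of length 3:
v_1 = (1, 1, 1, 3)ᵀ
v_2 = (-2, -1, 0, -2)ᵀ
v_3 = (1, 0, 0, 0)ᵀ

Let N = A − (5)·I. We want v_3 with N^3 v_3 = 0 but N^2 v_3 ≠ 0; then v_{j-1} := N · v_j for j = 3, …, 2.

Pick v_3 = (1, 0, 0, 0)ᵀ.
Then v_2 = N · v_3 = (-2, -1, 0, -2)ᵀ.
Then v_1 = N · v_2 = (1, 1, 1, 3)ᵀ.

Sanity check: (A − (5)·I) v_1 = (0, 0, 0, 0)ᵀ = 0. ✓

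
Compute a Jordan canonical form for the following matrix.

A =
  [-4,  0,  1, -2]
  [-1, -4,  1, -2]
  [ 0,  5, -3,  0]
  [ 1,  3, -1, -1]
J_3(-3) ⊕ J_1(-3)

The characteristic polynomial is
  det(x·I − A) = x^4 + 12*x^3 + 54*x^2 + 108*x + 81 = (x + 3)^4

Eigenvalues and multiplicities (the geometric multiplicity of λ is n − rank(A − λI), which equals the number of Jordan blocks for λ):
  λ = -3: algebraic multiplicity = 4, geometric multiplicity = 2

Determining the block sizes for each eigenvalue:
  λ = -3: with am = 4 and gm = 2, the partition is not yet determined (e.g. several partitions of 4 into 2 parts exist). Let N = A − (-3)·I. Computing rank(N^1) = 2, rank(N^2) = 1, rank(N^3) = 0; the number of blocks of size ≥ j is rank(N^{j−1}) − rank(N^j), giving [2, 1, 1]. So we have 1 block(s) of size 3, 1 block(s) of size 1 → block sizes [3, 1]

Assembling the blocks gives a Jordan form
J =
  [-3,  1,  0,  0]
  [ 0, -3,  1,  0]
  [ 0,  0, -3,  0]
  [ 0,  0,  0, -3]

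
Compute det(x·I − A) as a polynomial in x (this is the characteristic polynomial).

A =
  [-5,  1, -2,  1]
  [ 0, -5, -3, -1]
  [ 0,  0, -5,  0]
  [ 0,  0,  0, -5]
x^4 + 20*x^3 + 150*x^2 + 500*x + 625

Expanding det(x·I − A) (e.g. by cofactor expansion or by noting that A is similar to its Jordan form J, which has the same characteristic polynomial as A) gives
  χ_A(x) = x^4 + 20*x^3 + 150*x^2 + 500*x + 625
which factors as (x + 5)^4. The eigenvalues (with algebraic multiplicities) are λ = -5 with multiplicity 4.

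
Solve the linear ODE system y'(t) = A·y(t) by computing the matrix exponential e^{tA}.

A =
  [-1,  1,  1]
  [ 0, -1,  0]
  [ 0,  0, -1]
e^{tA} =
  [exp(-t), t*exp(-t), t*exp(-t)]
  [0, exp(-t), 0]
  [0, 0, exp(-t)]

Strategy: write A = P · J · P⁻¹ where J is a Jordan canonical form, so e^{tA} = P · e^{tJ} · P⁻¹, and e^{tJ} can be computed block-by-block.

A has Jordan form
J =
  [-1,  1,  0]
  [ 0, -1,  0]
  [ 0,  0, -1]
(up to reordering of blocks).

Per-block formulas:
  For a 2×2 Jordan block J_2(-1): exp(t · J_2(-1)) = e^(-1t)·(I + t·N), where N is the 2×2 nilpotent shift.
  For a 1×1 block at λ = -1: exp(t · [-1]) = [e^(-1t)].

After assembling e^{tJ} and conjugating by P, we get:

e^{tA} =
  [exp(-t), t*exp(-t), t*exp(-t)]
  [0, exp(-t), 0]
  [0, 0, exp(-t)]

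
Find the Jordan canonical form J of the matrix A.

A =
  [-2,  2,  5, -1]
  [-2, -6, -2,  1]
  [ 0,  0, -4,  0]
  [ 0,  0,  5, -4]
J_3(-4) ⊕ J_1(-4)

The characteristic polynomial is
  det(x·I − A) = x^4 + 16*x^3 + 96*x^2 + 256*x + 256 = (x + 4)^4

Eigenvalues and multiplicities (the geometric multiplicity of λ is n − rank(A − λI), which equals the number of Jordan blocks for λ):
  λ = -4: algebraic multiplicity = 4, geometric multiplicity = 2

Determining the block sizes for each eigenvalue:
  λ = -4: with am = 4 and gm = 2, the partition is not yet determined (e.g. several partitions of 4 into 2 parts exist). Let N = A − (-4)·I. Computing rank(N^1) = 2, rank(N^2) = 1, rank(N^3) = 0; the number of blocks of size ≥ j is rank(N^{j−1}) − rank(N^j), giving [2, 1, 1]. So we have 1 block(s) of size 3, 1 block(s) of size 1 → block sizes [3, 1]

Assembling the blocks gives a Jordan form
J =
  [-4,  1,  0,  0]
  [ 0, -4,  1,  0]
  [ 0,  0, -4,  0]
  [ 0,  0,  0, -4]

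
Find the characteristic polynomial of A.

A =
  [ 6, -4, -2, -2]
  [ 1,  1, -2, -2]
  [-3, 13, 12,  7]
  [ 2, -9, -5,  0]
x^4 - 19*x^3 + 135*x^2 - 425*x + 500

Expanding det(x·I − A) (e.g. by cofactor expansion or by noting that A is similar to its Jordan form J, which has the same characteristic polynomial as A) gives
  χ_A(x) = x^4 - 19*x^3 + 135*x^2 - 425*x + 500
which factors as (x - 5)^3*(x - 4). The eigenvalues (with algebraic multiplicities) are λ = 4 with multiplicity 1, λ = 5 with multiplicity 3.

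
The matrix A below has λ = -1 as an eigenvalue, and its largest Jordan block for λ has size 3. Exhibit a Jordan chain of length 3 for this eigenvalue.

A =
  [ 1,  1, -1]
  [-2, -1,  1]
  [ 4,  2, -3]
A Jordan chain for λ = -1 of length 3:
v_1 = (-2, 0, -4)ᵀ
v_2 = (2, -2, 4)ᵀ
v_3 = (1, 0, 0)ᵀ

Let N = A − (-1)·I. We want v_3 with N^3 v_3 = 0 but N^2 v_3 ≠ 0; then v_{j-1} := N · v_j for j = 3, …, 2.

Pick v_3 = (1, 0, 0)ᵀ.
Then v_2 = N · v_3 = (2, -2, 4)ᵀ.
Then v_1 = N · v_2 = (-2, 0, -4)ᵀ.

Sanity check: (A − (-1)·I) v_1 = (0, 0, 0)ᵀ = 0. ✓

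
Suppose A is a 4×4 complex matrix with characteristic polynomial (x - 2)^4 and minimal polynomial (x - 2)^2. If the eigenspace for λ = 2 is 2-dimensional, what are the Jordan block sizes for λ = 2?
Block sizes for λ = 2: [2, 2]

Step 1 — from the characteristic polynomial, algebraic multiplicity of λ = 2 is 4. From dim ker(A − (2)·I) = 2, there are exactly 2 Jordan blocks for λ = 2.
Step 2 — from the minimal polynomial, the factor (x − 2)^2 tells us the largest block for λ = 2 has size 2.
Step 3 — with total size 4, 2 blocks, and largest block 2, the block sizes (in nonincreasing order) are [2, 2].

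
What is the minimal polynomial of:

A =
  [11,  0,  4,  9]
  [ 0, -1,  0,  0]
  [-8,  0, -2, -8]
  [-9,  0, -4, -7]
x^4 - x^3 - 6*x^2 + 4*x + 8

The characteristic polynomial is χ_A(x) = (x - 2)^2*(x + 1)*(x + 2), so the eigenvalues are known. The minimal polynomial is
  m_A(x) = Π_λ (x − λ)^{k_λ}
where k_λ is the size of the *largest* Jordan block for λ (equivalently, the smallest k with (A − λI)^k v = 0 for every generalised eigenvector v of λ).

  λ = -2: largest Jordan block has size 1, contributing (x + 2)
  λ = -1: largest Jordan block has size 1, contributing (x + 1)
  λ = 2: largest Jordan block has size 2, contributing (x − 2)^2

So m_A(x) = (x - 2)^2*(x + 1)*(x + 2) = x^4 - x^3 - 6*x^2 + 4*x + 8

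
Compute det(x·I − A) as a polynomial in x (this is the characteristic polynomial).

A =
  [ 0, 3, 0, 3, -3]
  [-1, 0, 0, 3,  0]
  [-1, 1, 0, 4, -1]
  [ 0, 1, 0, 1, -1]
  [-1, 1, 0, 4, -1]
x^5

Expanding det(x·I − A) (e.g. by cofactor expansion or by noting that A is similar to its Jordan form J, which has the same characteristic polynomial as A) gives
  χ_A(x) = x^5
which factors as x^5. The eigenvalues (with algebraic multiplicities) are λ = 0 with multiplicity 5.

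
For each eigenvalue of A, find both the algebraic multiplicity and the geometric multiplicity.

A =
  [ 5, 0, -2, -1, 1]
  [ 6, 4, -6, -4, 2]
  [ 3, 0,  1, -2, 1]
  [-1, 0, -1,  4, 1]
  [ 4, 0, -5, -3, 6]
λ = 4: alg = 5, geom = 3

Step 1 — factor the characteristic polynomial to read off the algebraic multiplicities:
  χ_A(x) = (x - 4)^5

Step 2 — compute geometric multiplicities via the rank-nullity identity g(λ) = n − rank(A − λI):
  rank(A − (4)·I) = 2, so dim ker(A − (4)·I) = n − 2 = 3

Summary:
  λ = 4: algebraic multiplicity = 5, geometric multiplicity = 3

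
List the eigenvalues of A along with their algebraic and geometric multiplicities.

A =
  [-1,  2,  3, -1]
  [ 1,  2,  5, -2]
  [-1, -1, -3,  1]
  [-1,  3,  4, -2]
λ = -1: alg = 4, geom = 2

Step 1 — factor the characteristic polynomial to read off the algebraic multiplicities:
  χ_A(x) = (x + 1)^4

Step 2 — compute geometric multiplicities via the rank-nullity identity g(λ) = n − rank(A − λI):
  rank(A − (-1)·I) = 2, so dim ker(A − (-1)·I) = n − 2 = 2

Summary:
  λ = -1: algebraic multiplicity = 4, geometric multiplicity = 2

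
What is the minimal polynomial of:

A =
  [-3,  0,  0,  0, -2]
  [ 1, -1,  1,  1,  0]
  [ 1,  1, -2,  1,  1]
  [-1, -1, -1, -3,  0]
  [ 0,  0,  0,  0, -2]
x^4 + 9*x^3 + 30*x^2 + 44*x + 24

The characteristic polynomial is χ_A(x) = (x + 2)^4*(x + 3), so the eigenvalues are known. The minimal polynomial is
  m_A(x) = Π_λ (x − λ)^{k_λ}
where k_λ is the size of the *largest* Jordan block for λ (equivalently, the smallest k with (A − λI)^k v = 0 for every generalised eigenvector v of λ).

  λ = -3: largest Jordan block has size 1, contributing (x + 3)
  λ = -2: largest Jordan block has size 3, contributing (x + 2)^3

So m_A(x) = (x + 2)^3*(x + 3) = x^4 + 9*x^3 + 30*x^2 + 44*x + 24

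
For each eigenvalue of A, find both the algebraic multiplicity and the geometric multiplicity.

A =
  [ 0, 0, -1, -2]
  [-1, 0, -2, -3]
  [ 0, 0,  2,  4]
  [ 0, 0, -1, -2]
λ = 0: alg = 4, geom = 2

Step 1 — factor the characteristic polynomial to read off the algebraic multiplicities:
  χ_A(x) = x^4

Step 2 — compute geometric multiplicities via the rank-nullity identity g(λ) = n − rank(A − λI):
  rank(A − (0)·I) = 2, so dim ker(A − (0)·I) = n − 2 = 2

Summary:
  λ = 0: algebraic multiplicity = 4, geometric multiplicity = 2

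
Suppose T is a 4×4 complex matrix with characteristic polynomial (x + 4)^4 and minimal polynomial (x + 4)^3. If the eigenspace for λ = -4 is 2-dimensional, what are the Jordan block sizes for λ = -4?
Block sizes for λ = -4: [3, 1]

Step 1 — from the characteristic polynomial, algebraic multiplicity of λ = -4 is 4. From dim ker(T − (-4)·I) = 2, there are exactly 2 Jordan blocks for λ = -4.
Step 2 — from the minimal polynomial, the factor (x + 4)^3 tells us the largest block for λ = -4 has size 3.
Step 3 — with total size 4, 2 blocks, and largest block 3, the block sizes (in nonincreasing order) are [3, 1].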